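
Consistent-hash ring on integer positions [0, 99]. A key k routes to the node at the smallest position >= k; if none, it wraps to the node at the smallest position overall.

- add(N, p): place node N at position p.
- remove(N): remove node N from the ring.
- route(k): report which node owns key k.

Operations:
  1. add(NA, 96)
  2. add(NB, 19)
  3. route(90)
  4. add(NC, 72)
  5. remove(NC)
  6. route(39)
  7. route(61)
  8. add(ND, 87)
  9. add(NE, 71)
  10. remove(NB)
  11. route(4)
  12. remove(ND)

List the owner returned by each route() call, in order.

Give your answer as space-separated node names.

Op 1: add NA@96 -> ring=[96:NA]
Op 2: add NB@19 -> ring=[19:NB,96:NA]
Op 3: route key 90: smallest pos >= 90 is 96 -> NA
Op 4: add NC@72 -> ring=[19:NB,72:NC,96:NA]
Op 5: remove NC -> ring=[19:NB,96:NA]
Op 6: route key 39: smallest pos >= 39 is 96 -> NA
Op 7: route key 61: smallest pos >= 61 is 96 -> NA
Op 8: add ND@87 -> ring=[19:NB,87:ND,96:NA]
Op 9: add NE@71 -> ring=[19:NB,71:NE,87:ND,96:NA]
Op 10: remove NB -> ring=[71:NE,87:ND,96:NA]
Op 11: route key 4: smallest pos >= 4 is 71 -> NE
Op 12: remove ND -> ring=[71:NE,96:NA]

Answer: NA NA NA NE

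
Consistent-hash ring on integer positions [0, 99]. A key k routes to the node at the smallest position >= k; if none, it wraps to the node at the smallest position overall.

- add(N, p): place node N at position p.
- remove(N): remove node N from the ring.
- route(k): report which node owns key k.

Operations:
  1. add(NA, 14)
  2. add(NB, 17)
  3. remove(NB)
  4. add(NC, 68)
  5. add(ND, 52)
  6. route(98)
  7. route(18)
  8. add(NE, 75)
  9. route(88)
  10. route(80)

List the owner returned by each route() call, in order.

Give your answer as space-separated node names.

Answer: NA ND NA NA

Derivation:
Op 1: add NA@14 -> ring=[14:NA]
Op 2: add NB@17 -> ring=[14:NA,17:NB]
Op 3: remove NB -> ring=[14:NA]
Op 4: add NC@68 -> ring=[14:NA,68:NC]
Op 5: add ND@52 -> ring=[14:NA,52:ND,68:NC]
Op 6: route key 98: none >= 98, wrap to smallest pos 14 -> NA
Op 7: route key 18: smallest pos >= 18 is 52 -> ND
Op 8: add NE@75 -> ring=[14:NA,52:ND,68:NC,75:NE]
Op 9: route key 88: none >= 88, wrap to smallest pos 14 -> NA
Op 10: route key 80: none >= 80, wrap to smallest pos 14 -> NA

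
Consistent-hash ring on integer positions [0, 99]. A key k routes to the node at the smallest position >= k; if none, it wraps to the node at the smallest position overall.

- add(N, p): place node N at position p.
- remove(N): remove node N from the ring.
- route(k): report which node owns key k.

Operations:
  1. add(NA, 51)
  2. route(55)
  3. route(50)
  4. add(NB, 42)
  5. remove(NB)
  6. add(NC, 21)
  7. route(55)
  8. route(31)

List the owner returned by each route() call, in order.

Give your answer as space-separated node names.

Answer: NA NA NC NA

Derivation:
Op 1: add NA@51 -> ring=[51:NA]
Op 2: route key 55: none >= 55, wrap to smallest pos 51 -> NA
Op 3: route key 50: smallest pos >= 50 is 51 -> NA
Op 4: add NB@42 -> ring=[42:NB,51:NA]
Op 5: remove NB -> ring=[51:NA]
Op 6: add NC@21 -> ring=[21:NC,51:NA]
Op 7: route key 55: none >= 55, wrap to smallest pos 21 -> NC
Op 8: route key 31: smallest pos >= 31 is 51 -> NA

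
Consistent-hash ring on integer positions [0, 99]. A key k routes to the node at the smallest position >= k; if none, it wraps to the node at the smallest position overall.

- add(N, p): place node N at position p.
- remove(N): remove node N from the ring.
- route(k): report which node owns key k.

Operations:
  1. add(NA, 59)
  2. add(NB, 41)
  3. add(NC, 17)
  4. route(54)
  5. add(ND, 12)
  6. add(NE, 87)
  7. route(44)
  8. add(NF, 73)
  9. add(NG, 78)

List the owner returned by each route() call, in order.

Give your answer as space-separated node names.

Op 1: add NA@59 -> ring=[59:NA]
Op 2: add NB@41 -> ring=[41:NB,59:NA]
Op 3: add NC@17 -> ring=[17:NC,41:NB,59:NA]
Op 4: route key 54: smallest pos >= 54 is 59 -> NA
Op 5: add ND@12 -> ring=[12:ND,17:NC,41:NB,59:NA]
Op 6: add NE@87 -> ring=[12:ND,17:NC,41:NB,59:NA,87:NE]
Op 7: route key 44: smallest pos >= 44 is 59 -> NA
Op 8: add NF@73 -> ring=[12:ND,17:NC,41:NB,59:NA,73:NF,87:NE]
Op 9: add NG@78 -> ring=[12:ND,17:NC,41:NB,59:NA,73:NF,78:NG,87:NE]

Answer: NA NA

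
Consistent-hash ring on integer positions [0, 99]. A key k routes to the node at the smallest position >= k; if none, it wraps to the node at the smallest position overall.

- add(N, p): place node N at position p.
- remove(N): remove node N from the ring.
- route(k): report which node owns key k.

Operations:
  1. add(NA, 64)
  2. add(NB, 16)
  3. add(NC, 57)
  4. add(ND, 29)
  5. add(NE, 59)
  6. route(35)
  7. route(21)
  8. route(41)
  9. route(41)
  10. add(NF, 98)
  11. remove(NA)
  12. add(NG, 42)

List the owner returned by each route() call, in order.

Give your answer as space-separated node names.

Answer: NC ND NC NC

Derivation:
Op 1: add NA@64 -> ring=[64:NA]
Op 2: add NB@16 -> ring=[16:NB,64:NA]
Op 3: add NC@57 -> ring=[16:NB,57:NC,64:NA]
Op 4: add ND@29 -> ring=[16:NB,29:ND,57:NC,64:NA]
Op 5: add NE@59 -> ring=[16:NB,29:ND,57:NC,59:NE,64:NA]
Op 6: route key 35: smallest pos >= 35 is 57 -> NC
Op 7: route key 21: smallest pos >= 21 is 29 -> ND
Op 8: route key 41: smallest pos >= 41 is 57 -> NC
Op 9: route key 41: smallest pos >= 41 is 57 -> NC
Op 10: add NF@98 -> ring=[16:NB,29:ND,57:NC,59:NE,64:NA,98:NF]
Op 11: remove NA -> ring=[16:NB,29:ND,57:NC,59:NE,98:NF]
Op 12: add NG@42 -> ring=[16:NB,29:ND,42:NG,57:NC,59:NE,98:NF]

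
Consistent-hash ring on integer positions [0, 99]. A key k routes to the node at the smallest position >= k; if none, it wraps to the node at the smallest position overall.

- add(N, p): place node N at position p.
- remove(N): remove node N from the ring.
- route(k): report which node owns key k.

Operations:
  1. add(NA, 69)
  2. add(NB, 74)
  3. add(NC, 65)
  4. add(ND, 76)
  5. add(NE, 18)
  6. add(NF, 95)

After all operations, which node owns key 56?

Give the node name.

Answer: NC

Derivation:
Op 1: add NA@69 -> ring=[69:NA]
Op 2: add NB@74 -> ring=[69:NA,74:NB]
Op 3: add NC@65 -> ring=[65:NC,69:NA,74:NB]
Op 4: add ND@76 -> ring=[65:NC,69:NA,74:NB,76:ND]
Op 5: add NE@18 -> ring=[18:NE,65:NC,69:NA,74:NB,76:ND]
Op 6: add NF@95 -> ring=[18:NE,65:NC,69:NA,74:NB,76:ND,95:NF]
Final route key 56: smallest pos >= 56 is 65 -> NC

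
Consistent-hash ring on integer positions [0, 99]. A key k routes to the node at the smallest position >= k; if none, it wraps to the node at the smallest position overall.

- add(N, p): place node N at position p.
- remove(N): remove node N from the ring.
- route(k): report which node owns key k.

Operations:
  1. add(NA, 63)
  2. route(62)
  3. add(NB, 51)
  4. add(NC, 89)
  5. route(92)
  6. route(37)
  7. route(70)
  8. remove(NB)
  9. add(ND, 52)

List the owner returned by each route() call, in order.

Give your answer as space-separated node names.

Op 1: add NA@63 -> ring=[63:NA]
Op 2: route key 62: smallest pos >= 62 is 63 -> NA
Op 3: add NB@51 -> ring=[51:NB,63:NA]
Op 4: add NC@89 -> ring=[51:NB,63:NA,89:NC]
Op 5: route key 92: none >= 92, wrap to smallest pos 51 -> NB
Op 6: route key 37: smallest pos >= 37 is 51 -> NB
Op 7: route key 70: smallest pos >= 70 is 89 -> NC
Op 8: remove NB -> ring=[63:NA,89:NC]
Op 9: add ND@52 -> ring=[52:ND,63:NA,89:NC]

Answer: NA NB NB NC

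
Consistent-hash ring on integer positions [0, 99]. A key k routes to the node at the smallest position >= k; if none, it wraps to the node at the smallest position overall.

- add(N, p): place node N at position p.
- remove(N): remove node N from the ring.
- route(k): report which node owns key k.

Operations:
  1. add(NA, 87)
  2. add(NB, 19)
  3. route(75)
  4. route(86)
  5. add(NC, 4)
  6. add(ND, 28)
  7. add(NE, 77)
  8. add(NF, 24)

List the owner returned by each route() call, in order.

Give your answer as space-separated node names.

Op 1: add NA@87 -> ring=[87:NA]
Op 2: add NB@19 -> ring=[19:NB,87:NA]
Op 3: route key 75: smallest pos >= 75 is 87 -> NA
Op 4: route key 86: smallest pos >= 86 is 87 -> NA
Op 5: add NC@4 -> ring=[4:NC,19:NB,87:NA]
Op 6: add ND@28 -> ring=[4:NC,19:NB,28:ND,87:NA]
Op 7: add NE@77 -> ring=[4:NC,19:NB,28:ND,77:NE,87:NA]
Op 8: add NF@24 -> ring=[4:NC,19:NB,24:NF,28:ND,77:NE,87:NA]

Answer: NA NA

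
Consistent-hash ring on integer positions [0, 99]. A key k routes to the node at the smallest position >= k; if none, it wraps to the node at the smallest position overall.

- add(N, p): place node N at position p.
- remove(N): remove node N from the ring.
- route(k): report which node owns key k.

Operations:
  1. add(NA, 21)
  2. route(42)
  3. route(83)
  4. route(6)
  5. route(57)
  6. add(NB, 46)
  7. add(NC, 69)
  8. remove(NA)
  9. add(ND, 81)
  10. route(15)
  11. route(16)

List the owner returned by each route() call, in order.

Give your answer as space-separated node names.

Answer: NA NA NA NA NB NB

Derivation:
Op 1: add NA@21 -> ring=[21:NA]
Op 2: route key 42: none >= 42, wrap to smallest pos 21 -> NA
Op 3: route key 83: none >= 83, wrap to smallest pos 21 -> NA
Op 4: route key 6: smallest pos >= 6 is 21 -> NA
Op 5: route key 57: none >= 57, wrap to smallest pos 21 -> NA
Op 6: add NB@46 -> ring=[21:NA,46:NB]
Op 7: add NC@69 -> ring=[21:NA,46:NB,69:NC]
Op 8: remove NA -> ring=[46:NB,69:NC]
Op 9: add ND@81 -> ring=[46:NB,69:NC,81:ND]
Op 10: route key 15: smallest pos >= 15 is 46 -> NB
Op 11: route key 16: smallest pos >= 16 is 46 -> NB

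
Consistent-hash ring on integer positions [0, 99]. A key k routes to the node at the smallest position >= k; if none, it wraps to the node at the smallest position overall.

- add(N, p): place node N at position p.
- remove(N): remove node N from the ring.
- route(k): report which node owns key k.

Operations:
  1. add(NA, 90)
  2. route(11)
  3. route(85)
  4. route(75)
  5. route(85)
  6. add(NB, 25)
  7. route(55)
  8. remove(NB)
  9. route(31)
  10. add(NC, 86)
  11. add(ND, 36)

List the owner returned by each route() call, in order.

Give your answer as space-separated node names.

Op 1: add NA@90 -> ring=[90:NA]
Op 2: route key 11: smallest pos >= 11 is 90 -> NA
Op 3: route key 85: smallest pos >= 85 is 90 -> NA
Op 4: route key 75: smallest pos >= 75 is 90 -> NA
Op 5: route key 85: smallest pos >= 85 is 90 -> NA
Op 6: add NB@25 -> ring=[25:NB,90:NA]
Op 7: route key 55: smallest pos >= 55 is 90 -> NA
Op 8: remove NB -> ring=[90:NA]
Op 9: route key 31: smallest pos >= 31 is 90 -> NA
Op 10: add NC@86 -> ring=[86:NC,90:NA]
Op 11: add ND@36 -> ring=[36:ND,86:NC,90:NA]

Answer: NA NA NA NA NA NA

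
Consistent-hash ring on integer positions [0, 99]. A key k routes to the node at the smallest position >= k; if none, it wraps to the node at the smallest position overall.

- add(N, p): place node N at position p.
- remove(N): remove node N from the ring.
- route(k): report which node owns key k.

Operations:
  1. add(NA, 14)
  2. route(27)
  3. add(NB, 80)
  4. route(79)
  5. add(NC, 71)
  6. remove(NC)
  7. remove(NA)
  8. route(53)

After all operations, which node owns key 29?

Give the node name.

Answer: NB

Derivation:
Op 1: add NA@14 -> ring=[14:NA]
Op 2: route key 27: none >= 27, wrap to smallest pos 14 -> NA
Op 3: add NB@80 -> ring=[14:NA,80:NB]
Op 4: route key 79: smallest pos >= 79 is 80 -> NB
Op 5: add NC@71 -> ring=[14:NA,71:NC,80:NB]
Op 6: remove NC -> ring=[14:NA,80:NB]
Op 7: remove NA -> ring=[80:NB]
Op 8: route key 53: smallest pos >= 53 is 80 -> NB
Final route key 29: smallest pos >= 29 is 80 -> NB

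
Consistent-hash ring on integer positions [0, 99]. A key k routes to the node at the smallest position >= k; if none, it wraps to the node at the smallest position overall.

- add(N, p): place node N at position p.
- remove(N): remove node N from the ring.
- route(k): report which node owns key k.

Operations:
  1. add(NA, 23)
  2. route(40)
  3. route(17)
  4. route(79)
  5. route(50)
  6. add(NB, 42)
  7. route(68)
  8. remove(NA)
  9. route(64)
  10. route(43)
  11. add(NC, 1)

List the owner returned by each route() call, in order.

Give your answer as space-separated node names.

Answer: NA NA NA NA NA NB NB

Derivation:
Op 1: add NA@23 -> ring=[23:NA]
Op 2: route key 40: none >= 40, wrap to smallest pos 23 -> NA
Op 3: route key 17: smallest pos >= 17 is 23 -> NA
Op 4: route key 79: none >= 79, wrap to smallest pos 23 -> NA
Op 5: route key 50: none >= 50, wrap to smallest pos 23 -> NA
Op 6: add NB@42 -> ring=[23:NA,42:NB]
Op 7: route key 68: none >= 68, wrap to smallest pos 23 -> NA
Op 8: remove NA -> ring=[42:NB]
Op 9: route key 64: none >= 64, wrap to smallest pos 42 -> NB
Op 10: route key 43: none >= 43, wrap to smallest pos 42 -> NB
Op 11: add NC@1 -> ring=[1:NC,42:NB]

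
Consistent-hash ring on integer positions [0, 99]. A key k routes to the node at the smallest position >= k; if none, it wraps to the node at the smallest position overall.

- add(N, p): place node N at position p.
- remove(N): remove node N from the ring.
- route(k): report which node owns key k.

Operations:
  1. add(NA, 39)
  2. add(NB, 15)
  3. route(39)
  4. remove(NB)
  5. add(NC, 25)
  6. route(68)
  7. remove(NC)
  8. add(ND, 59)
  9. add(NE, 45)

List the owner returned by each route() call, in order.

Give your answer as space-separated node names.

Op 1: add NA@39 -> ring=[39:NA]
Op 2: add NB@15 -> ring=[15:NB,39:NA]
Op 3: route key 39: smallest pos >= 39 is 39 -> NA
Op 4: remove NB -> ring=[39:NA]
Op 5: add NC@25 -> ring=[25:NC,39:NA]
Op 6: route key 68: none >= 68, wrap to smallest pos 25 -> NC
Op 7: remove NC -> ring=[39:NA]
Op 8: add ND@59 -> ring=[39:NA,59:ND]
Op 9: add NE@45 -> ring=[39:NA,45:NE,59:ND]

Answer: NA NC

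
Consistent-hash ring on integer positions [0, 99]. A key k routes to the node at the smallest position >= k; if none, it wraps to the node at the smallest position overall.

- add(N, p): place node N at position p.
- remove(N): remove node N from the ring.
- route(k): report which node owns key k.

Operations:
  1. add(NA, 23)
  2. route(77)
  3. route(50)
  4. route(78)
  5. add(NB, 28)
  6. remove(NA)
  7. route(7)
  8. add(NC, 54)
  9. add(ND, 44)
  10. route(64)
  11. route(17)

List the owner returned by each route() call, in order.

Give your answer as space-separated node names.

Answer: NA NA NA NB NB NB

Derivation:
Op 1: add NA@23 -> ring=[23:NA]
Op 2: route key 77: none >= 77, wrap to smallest pos 23 -> NA
Op 3: route key 50: none >= 50, wrap to smallest pos 23 -> NA
Op 4: route key 78: none >= 78, wrap to smallest pos 23 -> NA
Op 5: add NB@28 -> ring=[23:NA,28:NB]
Op 6: remove NA -> ring=[28:NB]
Op 7: route key 7: smallest pos >= 7 is 28 -> NB
Op 8: add NC@54 -> ring=[28:NB,54:NC]
Op 9: add ND@44 -> ring=[28:NB,44:ND,54:NC]
Op 10: route key 64: none >= 64, wrap to smallest pos 28 -> NB
Op 11: route key 17: smallest pos >= 17 is 28 -> NB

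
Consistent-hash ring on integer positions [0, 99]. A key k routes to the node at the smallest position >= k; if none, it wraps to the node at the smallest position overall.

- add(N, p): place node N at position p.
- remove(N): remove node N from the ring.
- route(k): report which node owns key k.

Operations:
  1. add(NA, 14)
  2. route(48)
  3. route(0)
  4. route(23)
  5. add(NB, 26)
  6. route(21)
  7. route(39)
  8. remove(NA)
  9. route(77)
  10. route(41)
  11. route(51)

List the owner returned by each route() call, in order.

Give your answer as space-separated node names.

Op 1: add NA@14 -> ring=[14:NA]
Op 2: route key 48: none >= 48, wrap to smallest pos 14 -> NA
Op 3: route key 0: smallest pos >= 0 is 14 -> NA
Op 4: route key 23: none >= 23, wrap to smallest pos 14 -> NA
Op 5: add NB@26 -> ring=[14:NA,26:NB]
Op 6: route key 21: smallest pos >= 21 is 26 -> NB
Op 7: route key 39: none >= 39, wrap to smallest pos 14 -> NA
Op 8: remove NA -> ring=[26:NB]
Op 9: route key 77: none >= 77, wrap to smallest pos 26 -> NB
Op 10: route key 41: none >= 41, wrap to smallest pos 26 -> NB
Op 11: route key 51: none >= 51, wrap to smallest pos 26 -> NB

Answer: NA NA NA NB NA NB NB NB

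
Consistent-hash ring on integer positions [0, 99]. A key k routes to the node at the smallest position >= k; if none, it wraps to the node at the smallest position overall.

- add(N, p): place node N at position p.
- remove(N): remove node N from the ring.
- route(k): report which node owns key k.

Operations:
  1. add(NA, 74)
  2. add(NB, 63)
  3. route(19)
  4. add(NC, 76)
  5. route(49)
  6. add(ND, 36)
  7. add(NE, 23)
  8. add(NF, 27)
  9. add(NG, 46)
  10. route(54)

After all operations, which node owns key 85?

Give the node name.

Answer: NE

Derivation:
Op 1: add NA@74 -> ring=[74:NA]
Op 2: add NB@63 -> ring=[63:NB,74:NA]
Op 3: route key 19: smallest pos >= 19 is 63 -> NB
Op 4: add NC@76 -> ring=[63:NB,74:NA,76:NC]
Op 5: route key 49: smallest pos >= 49 is 63 -> NB
Op 6: add ND@36 -> ring=[36:ND,63:NB,74:NA,76:NC]
Op 7: add NE@23 -> ring=[23:NE,36:ND,63:NB,74:NA,76:NC]
Op 8: add NF@27 -> ring=[23:NE,27:NF,36:ND,63:NB,74:NA,76:NC]
Op 9: add NG@46 -> ring=[23:NE,27:NF,36:ND,46:NG,63:NB,74:NA,76:NC]
Op 10: route key 54: smallest pos >= 54 is 63 -> NB
Final route key 85: none >= 85, wrap to smallest pos 23 -> NE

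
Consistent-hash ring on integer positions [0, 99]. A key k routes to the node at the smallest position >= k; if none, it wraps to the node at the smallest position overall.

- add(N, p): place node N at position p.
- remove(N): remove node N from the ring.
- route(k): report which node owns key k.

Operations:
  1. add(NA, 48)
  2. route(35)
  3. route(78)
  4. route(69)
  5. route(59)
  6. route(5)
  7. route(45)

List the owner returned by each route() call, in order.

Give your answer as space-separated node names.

Op 1: add NA@48 -> ring=[48:NA]
Op 2: route key 35: smallest pos >= 35 is 48 -> NA
Op 3: route key 78: none >= 78, wrap to smallest pos 48 -> NA
Op 4: route key 69: none >= 69, wrap to smallest pos 48 -> NA
Op 5: route key 59: none >= 59, wrap to smallest pos 48 -> NA
Op 6: route key 5: smallest pos >= 5 is 48 -> NA
Op 7: route key 45: smallest pos >= 45 is 48 -> NA

Answer: NA NA NA NA NA NA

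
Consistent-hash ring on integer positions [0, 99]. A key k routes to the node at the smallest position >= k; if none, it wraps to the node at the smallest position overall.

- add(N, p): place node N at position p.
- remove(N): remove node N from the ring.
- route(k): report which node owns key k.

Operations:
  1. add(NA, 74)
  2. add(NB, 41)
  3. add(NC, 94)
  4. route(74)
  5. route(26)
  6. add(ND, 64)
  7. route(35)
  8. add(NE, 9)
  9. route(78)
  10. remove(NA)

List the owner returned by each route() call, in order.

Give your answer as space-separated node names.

Answer: NA NB NB NC

Derivation:
Op 1: add NA@74 -> ring=[74:NA]
Op 2: add NB@41 -> ring=[41:NB,74:NA]
Op 3: add NC@94 -> ring=[41:NB,74:NA,94:NC]
Op 4: route key 74: smallest pos >= 74 is 74 -> NA
Op 5: route key 26: smallest pos >= 26 is 41 -> NB
Op 6: add ND@64 -> ring=[41:NB,64:ND,74:NA,94:NC]
Op 7: route key 35: smallest pos >= 35 is 41 -> NB
Op 8: add NE@9 -> ring=[9:NE,41:NB,64:ND,74:NA,94:NC]
Op 9: route key 78: smallest pos >= 78 is 94 -> NC
Op 10: remove NA -> ring=[9:NE,41:NB,64:ND,94:NC]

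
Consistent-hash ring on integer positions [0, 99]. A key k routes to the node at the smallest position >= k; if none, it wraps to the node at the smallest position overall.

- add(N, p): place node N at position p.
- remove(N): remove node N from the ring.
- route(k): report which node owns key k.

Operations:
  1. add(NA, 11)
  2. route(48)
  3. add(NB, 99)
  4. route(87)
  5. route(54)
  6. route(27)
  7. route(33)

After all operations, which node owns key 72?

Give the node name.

Op 1: add NA@11 -> ring=[11:NA]
Op 2: route key 48: none >= 48, wrap to smallest pos 11 -> NA
Op 3: add NB@99 -> ring=[11:NA,99:NB]
Op 4: route key 87: smallest pos >= 87 is 99 -> NB
Op 5: route key 54: smallest pos >= 54 is 99 -> NB
Op 6: route key 27: smallest pos >= 27 is 99 -> NB
Op 7: route key 33: smallest pos >= 33 is 99 -> NB
Final route key 72: smallest pos >= 72 is 99 -> NB

Answer: NB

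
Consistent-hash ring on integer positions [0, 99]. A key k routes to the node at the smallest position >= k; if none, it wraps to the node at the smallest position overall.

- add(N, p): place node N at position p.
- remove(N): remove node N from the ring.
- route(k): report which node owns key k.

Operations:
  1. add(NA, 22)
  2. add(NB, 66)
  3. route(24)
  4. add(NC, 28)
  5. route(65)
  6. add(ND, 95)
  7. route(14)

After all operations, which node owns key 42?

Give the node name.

Answer: NB

Derivation:
Op 1: add NA@22 -> ring=[22:NA]
Op 2: add NB@66 -> ring=[22:NA,66:NB]
Op 3: route key 24: smallest pos >= 24 is 66 -> NB
Op 4: add NC@28 -> ring=[22:NA,28:NC,66:NB]
Op 5: route key 65: smallest pos >= 65 is 66 -> NB
Op 6: add ND@95 -> ring=[22:NA,28:NC,66:NB,95:ND]
Op 7: route key 14: smallest pos >= 14 is 22 -> NA
Final route key 42: smallest pos >= 42 is 66 -> NB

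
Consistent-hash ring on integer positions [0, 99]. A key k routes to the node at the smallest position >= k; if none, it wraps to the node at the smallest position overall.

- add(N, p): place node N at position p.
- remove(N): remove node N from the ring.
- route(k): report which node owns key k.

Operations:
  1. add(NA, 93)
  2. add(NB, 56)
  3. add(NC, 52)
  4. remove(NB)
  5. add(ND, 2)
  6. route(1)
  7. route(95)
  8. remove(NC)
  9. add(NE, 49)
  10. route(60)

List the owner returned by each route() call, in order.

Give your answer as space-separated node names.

Answer: ND ND NA

Derivation:
Op 1: add NA@93 -> ring=[93:NA]
Op 2: add NB@56 -> ring=[56:NB,93:NA]
Op 3: add NC@52 -> ring=[52:NC,56:NB,93:NA]
Op 4: remove NB -> ring=[52:NC,93:NA]
Op 5: add ND@2 -> ring=[2:ND,52:NC,93:NA]
Op 6: route key 1: smallest pos >= 1 is 2 -> ND
Op 7: route key 95: none >= 95, wrap to smallest pos 2 -> ND
Op 8: remove NC -> ring=[2:ND,93:NA]
Op 9: add NE@49 -> ring=[2:ND,49:NE,93:NA]
Op 10: route key 60: smallest pos >= 60 is 93 -> NA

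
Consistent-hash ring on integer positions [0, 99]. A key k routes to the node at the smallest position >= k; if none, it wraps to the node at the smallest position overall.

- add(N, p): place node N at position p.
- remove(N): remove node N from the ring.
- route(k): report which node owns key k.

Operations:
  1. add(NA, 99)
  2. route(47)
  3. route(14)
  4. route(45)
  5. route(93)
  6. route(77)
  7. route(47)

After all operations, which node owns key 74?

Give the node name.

Answer: NA

Derivation:
Op 1: add NA@99 -> ring=[99:NA]
Op 2: route key 47: smallest pos >= 47 is 99 -> NA
Op 3: route key 14: smallest pos >= 14 is 99 -> NA
Op 4: route key 45: smallest pos >= 45 is 99 -> NA
Op 5: route key 93: smallest pos >= 93 is 99 -> NA
Op 6: route key 77: smallest pos >= 77 is 99 -> NA
Op 7: route key 47: smallest pos >= 47 is 99 -> NA
Final route key 74: smallest pos >= 74 is 99 -> NA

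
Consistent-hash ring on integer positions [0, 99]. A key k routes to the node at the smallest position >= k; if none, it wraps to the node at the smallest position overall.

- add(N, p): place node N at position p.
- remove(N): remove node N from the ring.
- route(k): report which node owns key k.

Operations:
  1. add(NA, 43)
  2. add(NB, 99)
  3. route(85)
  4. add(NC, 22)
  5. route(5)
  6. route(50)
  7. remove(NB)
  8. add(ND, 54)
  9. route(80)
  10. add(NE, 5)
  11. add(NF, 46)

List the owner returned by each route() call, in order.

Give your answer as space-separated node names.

Answer: NB NC NB NC

Derivation:
Op 1: add NA@43 -> ring=[43:NA]
Op 2: add NB@99 -> ring=[43:NA,99:NB]
Op 3: route key 85: smallest pos >= 85 is 99 -> NB
Op 4: add NC@22 -> ring=[22:NC,43:NA,99:NB]
Op 5: route key 5: smallest pos >= 5 is 22 -> NC
Op 6: route key 50: smallest pos >= 50 is 99 -> NB
Op 7: remove NB -> ring=[22:NC,43:NA]
Op 8: add ND@54 -> ring=[22:NC,43:NA,54:ND]
Op 9: route key 80: none >= 80, wrap to smallest pos 22 -> NC
Op 10: add NE@5 -> ring=[5:NE,22:NC,43:NA,54:ND]
Op 11: add NF@46 -> ring=[5:NE,22:NC,43:NA,46:NF,54:ND]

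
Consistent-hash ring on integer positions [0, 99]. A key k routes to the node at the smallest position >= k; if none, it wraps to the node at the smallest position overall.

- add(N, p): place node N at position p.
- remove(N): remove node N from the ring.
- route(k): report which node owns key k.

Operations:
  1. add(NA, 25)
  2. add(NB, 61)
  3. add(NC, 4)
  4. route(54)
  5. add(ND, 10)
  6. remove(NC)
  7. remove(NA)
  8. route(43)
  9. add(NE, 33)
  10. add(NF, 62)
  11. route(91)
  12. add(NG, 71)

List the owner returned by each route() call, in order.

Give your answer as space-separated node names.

Answer: NB NB ND

Derivation:
Op 1: add NA@25 -> ring=[25:NA]
Op 2: add NB@61 -> ring=[25:NA,61:NB]
Op 3: add NC@4 -> ring=[4:NC,25:NA,61:NB]
Op 4: route key 54: smallest pos >= 54 is 61 -> NB
Op 5: add ND@10 -> ring=[4:NC,10:ND,25:NA,61:NB]
Op 6: remove NC -> ring=[10:ND,25:NA,61:NB]
Op 7: remove NA -> ring=[10:ND,61:NB]
Op 8: route key 43: smallest pos >= 43 is 61 -> NB
Op 9: add NE@33 -> ring=[10:ND,33:NE,61:NB]
Op 10: add NF@62 -> ring=[10:ND,33:NE,61:NB,62:NF]
Op 11: route key 91: none >= 91, wrap to smallest pos 10 -> ND
Op 12: add NG@71 -> ring=[10:ND,33:NE,61:NB,62:NF,71:NG]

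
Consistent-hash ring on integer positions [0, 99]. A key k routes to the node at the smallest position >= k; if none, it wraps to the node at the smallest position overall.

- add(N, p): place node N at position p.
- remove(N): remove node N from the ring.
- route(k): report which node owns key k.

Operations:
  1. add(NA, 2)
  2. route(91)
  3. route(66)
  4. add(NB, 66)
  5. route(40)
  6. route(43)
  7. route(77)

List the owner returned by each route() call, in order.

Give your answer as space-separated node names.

Answer: NA NA NB NB NA

Derivation:
Op 1: add NA@2 -> ring=[2:NA]
Op 2: route key 91: none >= 91, wrap to smallest pos 2 -> NA
Op 3: route key 66: none >= 66, wrap to smallest pos 2 -> NA
Op 4: add NB@66 -> ring=[2:NA,66:NB]
Op 5: route key 40: smallest pos >= 40 is 66 -> NB
Op 6: route key 43: smallest pos >= 43 is 66 -> NB
Op 7: route key 77: none >= 77, wrap to smallest pos 2 -> NA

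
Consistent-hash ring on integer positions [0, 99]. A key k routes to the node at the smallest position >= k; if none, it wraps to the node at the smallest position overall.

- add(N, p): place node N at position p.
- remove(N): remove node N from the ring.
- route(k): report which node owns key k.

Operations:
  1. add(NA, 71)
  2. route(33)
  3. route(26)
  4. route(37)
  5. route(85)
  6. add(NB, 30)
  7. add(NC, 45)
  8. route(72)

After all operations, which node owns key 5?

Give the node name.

Op 1: add NA@71 -> ring=[71:NA]
Op 2: route key 33: smallest pos >= 33 is 71 -> NA
Op 3: route key 26: smallest pos >= 26 is 71 -> NA
Op 4: route key 37: smallest pos >= 37 is 71 -> NA
Op 5: route key 85: none >= 85, wrap to smallest pos 71 -> NA
Op 6: add NB@30 -> ring=[30:NB,71:NA]
Op 7: add NC@45 -> ring=[30:NB,45:NC,71:NA]
Op 8: route key 72: none >= 72, wrap to smallest pos 30 -> NB
Final route key 5: smallest pos >= 5 is 30 -> NB

Answer: NB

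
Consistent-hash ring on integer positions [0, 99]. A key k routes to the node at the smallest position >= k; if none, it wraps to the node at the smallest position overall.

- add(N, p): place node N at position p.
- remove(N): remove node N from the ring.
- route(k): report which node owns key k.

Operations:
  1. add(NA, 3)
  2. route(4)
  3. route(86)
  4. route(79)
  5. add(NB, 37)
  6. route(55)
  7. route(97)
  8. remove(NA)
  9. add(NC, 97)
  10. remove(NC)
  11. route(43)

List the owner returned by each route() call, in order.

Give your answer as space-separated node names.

Op 1: add NA@3 -> ring=[3:NA]
Op 2: route key 4: none >= 4, wrap to smallest pos 3 -> NA
Op 3: route key 86: none >= 86, wrap to smallest pos 3 -> NA
Op 4: route key 79: none >= 79, wrap to smallest pos 3 -> NA
Op 5: add NB@37 -> ring=[3:NA,37:NB]
Op 6: route key 55: none >= 55, wrap to smallest pos 3 -> NA
Op 7: route key 97: none >= 97, wrap to smallest pos 3 -> NA
Op 8: remove NA -> ring=[37:NB]
Op 9: add NC@97 -> ring=[37:NB,97:NC]
Op 10: remove NC -> ring=[37:NB]
Op 11: route key 43: none >= 43, wrap to smallest pos 37 -> NB

Answer: NA NA NA NA NA NB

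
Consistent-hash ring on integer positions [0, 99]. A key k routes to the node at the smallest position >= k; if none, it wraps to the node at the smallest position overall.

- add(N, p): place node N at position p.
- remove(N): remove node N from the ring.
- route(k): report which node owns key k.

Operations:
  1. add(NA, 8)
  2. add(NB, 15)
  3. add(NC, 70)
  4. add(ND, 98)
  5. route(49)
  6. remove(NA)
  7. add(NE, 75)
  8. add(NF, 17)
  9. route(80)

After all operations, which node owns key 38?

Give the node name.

Answer: NC

Derivation:
Op 1: add NA@8 -> ring=[8:NA]
Op 2: add NB@15 -> ring=[8:NA,15:NB]
Op 3: add NC@70 -> ring=[8:NA,15:NB,70:NC]
Op 4: add ND@98 -> ring=[8:NA,15:NB,70:NC,98:ND]
Op 5: route key 49: smallest pos >= 49 is 70 -> NC
Op 6: remove NA -> ring=[15:NB,70:NC,98:ND]
Op 7: add NE@75 -> ring=[15:NB,70:NC,75:NE,98:ND]
Op 8: add NF@17 -> ring=[15:NB,17:NF,70:NC,75:NE,98:ND]
Op 9: route key 80: smallest pos >= 80 is 98 -> ND
Final route key 38: smallest pos >= 38 is 70 -> NC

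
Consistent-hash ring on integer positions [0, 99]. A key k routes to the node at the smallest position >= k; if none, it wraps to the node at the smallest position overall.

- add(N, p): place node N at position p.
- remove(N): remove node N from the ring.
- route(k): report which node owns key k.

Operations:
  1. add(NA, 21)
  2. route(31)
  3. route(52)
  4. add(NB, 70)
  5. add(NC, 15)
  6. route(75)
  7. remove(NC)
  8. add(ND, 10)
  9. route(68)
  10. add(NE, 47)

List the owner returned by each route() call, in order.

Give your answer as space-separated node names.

Answer: NA NA NC NB

Derivation:
Op 1: add NA@21 -> ring=[21:NA]
Op 2: route key 31: none >= 31, wrap to smallest pos 21 -> NA
Op 3: route key 52: none >= 52, wrap to smallest pos 21 -> NA
Op 4: add NB@70 -> ring=[21:NA,70:NB]
Op 5: add NC@15 -> ring=[15:NC,21:NA,70:NB]
Op 6: route key 75: none >= 75, wrap to smallest pos 15 -> NC
Op 7: remove NC -> ring=[21:NA,70:NB]
Op 8: add ND@10 -> ring=[10:ND,21:NA,70:NB]
Op 9: route key 68: smallest pos >= 68 is 70 -> NB
Op 10: add NE@47 -> ring=[10:ND,21:NA,47:NE,70:NB]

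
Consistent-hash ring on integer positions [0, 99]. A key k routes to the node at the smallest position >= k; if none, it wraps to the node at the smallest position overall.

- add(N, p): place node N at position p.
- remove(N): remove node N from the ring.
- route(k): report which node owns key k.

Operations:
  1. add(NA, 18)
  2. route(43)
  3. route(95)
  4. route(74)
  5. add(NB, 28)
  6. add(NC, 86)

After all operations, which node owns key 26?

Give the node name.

Answer: NB

Derivation:
Op 1: add NA@18 -> ring=[18:NA]
Op 2: route key 43: none >= 43, wrap to smallest pos 18 -> NA
Op 3: route key 95: none >= 95, wrap to smallest pos 18 -> NA
Op 4: route key 74: none >= 74, wrap to smallest pos 18 -> NA
Op 5: add NB@28 -> ring=[18:NA,28:NB]
Op 6: add NC@86 -> ring=[18:NA,28:NB,86:NC]
Final route key 26: smallest pos >= 26 is 28 -> NB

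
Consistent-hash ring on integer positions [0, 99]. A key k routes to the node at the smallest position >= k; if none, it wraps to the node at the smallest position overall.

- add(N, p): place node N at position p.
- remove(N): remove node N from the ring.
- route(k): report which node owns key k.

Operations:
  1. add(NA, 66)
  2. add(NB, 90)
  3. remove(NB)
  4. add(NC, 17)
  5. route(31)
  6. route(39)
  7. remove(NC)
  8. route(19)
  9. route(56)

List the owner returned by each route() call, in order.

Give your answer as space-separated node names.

Op 1: add NA@66 -> ring=[66:NA]
Op 2: add NB@90 -> ring=[66:NA,90:NB]
Op 3: remove NB -> ring=[66:NA]
Op 4: add NC@17 -> ring=[17:NC,66:NA]
Op 5: route key 31: smallest pos >= 31 is 66 -> NA
Op 6: route key 39: smallest pos >= 39 is 66 -> NA
Op 7: remove NC -> ring=[66:NA]
Op 8: route key 19: smallest pos >= 19 is 66 -> NA
Op 9: route key 56: smallest pos >= 56 is 66 -> NA

Answer: NA NA NA NA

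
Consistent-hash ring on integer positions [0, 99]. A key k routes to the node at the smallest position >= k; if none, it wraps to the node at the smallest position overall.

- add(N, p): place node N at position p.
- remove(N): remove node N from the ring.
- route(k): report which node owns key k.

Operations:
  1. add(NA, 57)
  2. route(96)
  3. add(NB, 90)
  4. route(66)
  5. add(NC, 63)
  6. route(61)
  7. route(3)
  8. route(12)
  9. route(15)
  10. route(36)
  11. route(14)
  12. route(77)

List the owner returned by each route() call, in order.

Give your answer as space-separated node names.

Op 1: add NA@57 -> ring=[57:NA]
Op 2: route key 96: none >= 96, wrap to smallest pos 57 -> NA
Op 3: add NB@90 -> ring=[57:NA,90:NB]
Op 4: route key 66: smallest pos >= 66 is 90 -> NB
Op 5: add NC@63 -> ring=[57:NA,63:NC,90:NB]
Op 6: route key 61: smallest pos >= 61 is 63 -> NC
Op 7: route key 3: smallest pos >= 3 is 57 -> NA
Op 8: route key 12: smallest pos >= 12 is 57 -> NA
Op 9: route key 15: smallest pos >= 15 is 57 -> NA
Op 10: route key 36: smallest pos >= 36 is 57 -> NA
Op 11: route key 14: smallest pos >= 14 is 57 -> NA
Op 12: route key 77: smallest pos >= 77 is 90 -> NB

Answer: NA NB NC NA NA NA NA NA NB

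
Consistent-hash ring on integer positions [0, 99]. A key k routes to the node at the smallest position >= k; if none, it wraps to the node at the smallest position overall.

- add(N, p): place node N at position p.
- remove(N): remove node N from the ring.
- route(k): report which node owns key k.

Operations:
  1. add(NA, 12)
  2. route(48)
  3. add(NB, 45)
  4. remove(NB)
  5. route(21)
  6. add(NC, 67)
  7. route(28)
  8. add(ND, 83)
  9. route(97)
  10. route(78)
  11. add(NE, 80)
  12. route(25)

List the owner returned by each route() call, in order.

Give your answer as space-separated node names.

Answer: NA NA NC NA ND NC

Derivation:
Op 1: add NA@12 -> ring=[12:NA]
Op 2: route key 48: none >= 48, wrap to smallest pos 12 -> NA
Op 3: add NB@45 -> ring=[12:NA,45:NB]
Op 4: remove NB -> ring=[12:NA]
Op 5: route key 21: none >= 21, wrap to smallest pos 12 -> NA
Op 6: add NC@67 -> ring=[12:NA,67:NC]
Op 7: route key 28: smallest pos >= 28 is 67 -> NC
Op 8: add ND@83 -> ring=[12:NA,67:NC,83:ND]
Op 9: route key 97: none >= 97, wrap to smallest pos 12 -> NA
Op 10: route key 78: smallest pos >= 78 is 83 -> ND
Op 11: add NE@80 -> ring=[12:NA,67:NC,80:NE,83:ND]
Op 12: route key 25: smallest pos >= 25 is 67 -> NC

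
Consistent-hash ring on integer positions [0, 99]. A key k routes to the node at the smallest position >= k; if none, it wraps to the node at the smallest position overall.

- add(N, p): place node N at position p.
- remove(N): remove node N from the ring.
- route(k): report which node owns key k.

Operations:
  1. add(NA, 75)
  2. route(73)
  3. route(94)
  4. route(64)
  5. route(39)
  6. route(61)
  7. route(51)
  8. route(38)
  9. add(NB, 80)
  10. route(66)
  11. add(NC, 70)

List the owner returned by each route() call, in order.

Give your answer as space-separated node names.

Answer: NA NA NA NA NA NA NA NA

Derivation:
Op 1: add NA@75 -> ring=[75:NA]
Op 2: route key 73: smallest pos >= 73 is 75 -> NA
Op 3: route key 94: none >= 94, wrap to smallest pos 75 -> NA
Op 4: route key 64: smallest pos >= 64 is 75 -> NA
Op 5: route key 39: smallest pos >= 39 is 75 -> NA
Op 6: route key 61: smallest pos >= 61 is 75 -> NA
Op 7: route key 51: smallest pos >= 51 is 75 -> NA
Op 8: route key 38: smallest pos >= 38 is 75 -> NA
Op 9: add NB@80 -> ring=[75:NA,80:NB]
Op 10: route key 66: smallest pos >= 66 is 75 -> NA
Op 11: add NC@70 -> ring=[70:NC,75:NA,80:NB]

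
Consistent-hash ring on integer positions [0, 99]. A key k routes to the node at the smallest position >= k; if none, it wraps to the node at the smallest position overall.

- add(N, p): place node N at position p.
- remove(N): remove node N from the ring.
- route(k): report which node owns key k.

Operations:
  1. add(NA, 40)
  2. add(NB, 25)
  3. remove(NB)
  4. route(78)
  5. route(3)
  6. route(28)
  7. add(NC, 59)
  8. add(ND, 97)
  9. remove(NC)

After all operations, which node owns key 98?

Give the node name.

Op 1: add NA@40 -> ring=[40:NA]
Op 2: add NB@25 -> ring=[25:NB,40:NA]
Op 3: remove NB -> ring=[40:NA]
Op 4: route key 78: none >= 78, wrap to smallest pos 40 -> NA
Op 5: route key 3: smallest pos >= 3 is 40 -> NA
Op 6: route key 28: smallest pos >= 28 is 40 -> NA
Op 7: add NC@59 -> ring=[40:NA,59:NC]
Op 8: add ND@97 -> ring=[40:NA,59:NC,97:ND]
Op 9: remove NC -> ring=[40:NA,97:ND]
Final route key 98: none >= 98, wrap to smallest pos 40 -> NA

Answer: NA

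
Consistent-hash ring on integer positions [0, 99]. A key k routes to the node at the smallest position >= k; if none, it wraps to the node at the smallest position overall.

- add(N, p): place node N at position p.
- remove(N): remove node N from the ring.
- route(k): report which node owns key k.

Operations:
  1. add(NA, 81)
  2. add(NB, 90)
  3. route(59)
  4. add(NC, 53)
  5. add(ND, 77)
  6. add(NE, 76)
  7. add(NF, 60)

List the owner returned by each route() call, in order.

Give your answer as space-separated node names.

Op 1: add NA@81 -> ring=[81:NA]
Op 2: add NB@90 -> ring=[81:NA,90:NB]
Op 3: route key 59: smallest pos >= 59 is 81 -> NA
Op 4: add NC@53 -> ring=[53:NC,81:NA,90:NB]
Op 5: add ND@77 -> ring=[53:NC,77:ND,81:NA,90:NB]
Op 6: add NE@76 -> ring=[53:NC,76:NE,77:ND,81:NA,90:NB]
Op 7: add NF@60 -> ring=[53:NC,60:NF,76:NE,77:ND,81:NA,90:NB]

Answer: NA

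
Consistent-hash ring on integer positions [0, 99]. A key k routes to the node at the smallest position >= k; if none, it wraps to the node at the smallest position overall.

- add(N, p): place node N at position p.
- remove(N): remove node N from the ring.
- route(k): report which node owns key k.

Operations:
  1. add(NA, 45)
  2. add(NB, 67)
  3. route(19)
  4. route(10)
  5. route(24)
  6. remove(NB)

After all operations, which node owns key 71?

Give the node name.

Op 1: add NA@45 -> ring=[45:NA]
Op 2: add NB@67 -> ring=[45:NA,67:NB]
Op 3: route key 19: smallest pos >= 19 is 45 -> NA
Op 4: route key 10: smallest pos >= 10 is 45 -> NA
Op 5: route key 24: smallest pos >= 24 is 45 -> NA
Op 6: remove NB -> ring=[45:NA]
Final route key 71: none >= 71, wrap to smallest pos 45 -> NA

Answer: NA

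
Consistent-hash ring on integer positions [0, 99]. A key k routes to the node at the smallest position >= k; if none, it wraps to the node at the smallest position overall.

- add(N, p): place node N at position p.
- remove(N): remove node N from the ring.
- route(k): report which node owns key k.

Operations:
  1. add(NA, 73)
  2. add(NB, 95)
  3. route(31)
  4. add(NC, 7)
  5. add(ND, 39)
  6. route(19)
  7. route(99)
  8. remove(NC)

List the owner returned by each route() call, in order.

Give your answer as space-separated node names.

Answer: NA ND NC

Derivation:
Op 1: add NA@73 -> ring=[73:NA]
Op 2: add NB@95 -> ring=[73:NA,95:NB]
Op 3: route key 31: smallest pos >= 31 is 73 -> NA
Op 4: add NC@7 -> ring=[7:NC,73:NA,95:NB]
Op 5: add ND@39 -> ring=[7:NC,39:ND,73:NA,95:NB]
Op 6: route key 19: smallest pos >= 19 is 39 -> ND
Op 7: route key 99: none >= 99, wrap to smallest pos 7 -> NC
Op 8: remove NC -> ring=[39:ND,73:NA,95:NB]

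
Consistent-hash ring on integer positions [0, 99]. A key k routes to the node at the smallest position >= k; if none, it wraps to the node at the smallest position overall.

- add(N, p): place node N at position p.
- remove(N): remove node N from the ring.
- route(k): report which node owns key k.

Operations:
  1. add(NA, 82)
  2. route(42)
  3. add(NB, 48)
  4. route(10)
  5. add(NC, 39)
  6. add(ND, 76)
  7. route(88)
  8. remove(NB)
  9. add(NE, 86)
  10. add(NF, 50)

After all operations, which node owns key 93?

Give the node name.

Op 1: add NA@82 -> ring=[82:NA]
Op 2: route key 42: smallest pos >= 42 is 82 -> NA
Op 3: add NB@48 -> ring=[48:NB,82:NA]
Op 4: route key 10: smallest pos >= 10 is 48 -> NB
Op 5: add NC@39 -> ring=[39:NC,48:NB,82:NA]
Op 6: add ND@76 -> ring=[39:NC,48:NB,76:ND,82:NA]
Op 7: route key 88: none >= 88, wrap to smallest pos 39 -> NC
Op 8: remove NB -> ring=[39:NC,76:ND,82:NA]
Op 9: add NE@86 -> ring=[39:NC,76:ND,82:NA,86:NE]
Op 10: add NF@50 -> ring=[39:NC,50:NF,76:ND,82:NA,86:NE]
Final route key 93: none >= 93, wrap to smallest pos 39 -> NC

Answer: NC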